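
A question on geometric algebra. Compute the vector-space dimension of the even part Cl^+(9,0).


Even subalgebra dimension = 2^(n-1)
n = 9 + 0 = 9
2^(9 - 1) = 2^8 = 256
Verification: sum of C(9,k) for even k = 1 + 36 + 126 + 84 + 9 = 256
Result = 256


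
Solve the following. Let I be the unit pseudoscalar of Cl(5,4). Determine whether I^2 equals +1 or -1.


The pseudoscalar I = e1...e_n (product of all n generators) of Cl(p,q) satisfies I^2 = (-1)^(q + n(n-1)/2).
p = 5, q = 4, n = p + q = 9
n(n-1)/2 = 9 * 8 / 2 = 36
Exponent = q + n(n-1)/2 = 4 + 36 = 40
I^2 = (-1)^40 = +1


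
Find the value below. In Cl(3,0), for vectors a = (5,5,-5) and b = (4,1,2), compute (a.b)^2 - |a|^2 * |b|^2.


a . b = 5*4 + 5*1 + (-5)*2
= 20 + 5 + (-10) = 15
|a|^2 = 5^2 + 5^2 + (-5)^2 = 75
|b|^2 = 4^2 + 1^2 + 2^2 = 21
(a.b)^2 = 15^2 = 225
|a|^2 * |b|^2 = 75 * 21 = 1575
Result = 225 - 1575 = -1350


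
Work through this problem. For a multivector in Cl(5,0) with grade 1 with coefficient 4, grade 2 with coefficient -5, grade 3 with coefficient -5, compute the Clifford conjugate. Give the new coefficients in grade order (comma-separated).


Clifford conjugate sign for grade k: (-1)^(k(k+1)/2)
Grade 1: (-1)^(1*2/2) = (-1)^1 = -1, coeff 4 -> -4
Grade 2: (-1)^(2*3/2) = (-1)^3 = -1, coeff -5 -> 5
Grade 3: (-1)^(3*4/2) = (-1)^6 = 1, coeff -5 -> -5
Conjugated coefficients: -4, 5, -5


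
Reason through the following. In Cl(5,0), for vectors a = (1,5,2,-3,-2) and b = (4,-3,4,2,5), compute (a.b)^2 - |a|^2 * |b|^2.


a . b = 1*4 + 5*(-3) + 2*4 + (-3)*2 + (-2)*5
= 4 + (-15) + 8 + (-6) + (-10) = -19
|a|^2 = 1^2 + 5^2 + 2^2 + (-3)^2 + (-2)^2 = 43
|b|^2 = 4^2 + (-3)^2 + 4^2 + 2^2 + 5^2 = 70
(a.b)^2 = (-19)^2 = 361
|a|^2 * |b|^2 = 43 * 70 = 3010
Result = 361 - 3010 = -2649


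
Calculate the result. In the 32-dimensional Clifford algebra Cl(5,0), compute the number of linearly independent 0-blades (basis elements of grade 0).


Number of grade-k basis blades in Cl(p,q) with n = p + q is C(n, k).
n = 5 + 0 = 5
C(5, 0) = 5! / (0! * 5!)
= 120 / (1 * 120)
= 1


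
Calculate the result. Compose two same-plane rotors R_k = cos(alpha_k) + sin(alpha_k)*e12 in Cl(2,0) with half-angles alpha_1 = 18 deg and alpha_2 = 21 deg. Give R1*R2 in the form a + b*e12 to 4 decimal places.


Same-plane rotors commute and their half-angles add:
R1*R2 = cos(a1 + a2) + sin(a1 + a2)*e12.
a1 + a2 = 18 + 21 = 39 deg
cos(39 deg) = 0.7771
sin(39 deg) = 0.6293
R1*R2 = 0.7771 + 0.6293*e12


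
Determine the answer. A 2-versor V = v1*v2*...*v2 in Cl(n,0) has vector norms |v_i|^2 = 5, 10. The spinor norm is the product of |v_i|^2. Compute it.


Spinor norm N(V) = |v1|^2 * |v2|^2 * ... * |v2|^2
= 5 * 10
Running product: 5, 50
N(V) = 50


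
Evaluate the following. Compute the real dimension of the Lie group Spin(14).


Spin(n) double-covers SO(n); both have Lie algebra so(n) of dimension n(n-1)/2.
n = 14
n(n-1) = 14 * 13 = 182
dim Spin(14) = 182/2 = 91


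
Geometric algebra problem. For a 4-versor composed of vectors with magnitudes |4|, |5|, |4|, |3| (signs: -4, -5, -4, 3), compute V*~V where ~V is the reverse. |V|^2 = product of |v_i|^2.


Each vector v_i has |v_i|^2 = s_i^2
Squared scales: (-4)^2 = 16, (-5)^2 = 25, (-4)^2 = 16, 3^2 = 9
|V|^2 = 16 * 25 * 16 * 9
= 57600


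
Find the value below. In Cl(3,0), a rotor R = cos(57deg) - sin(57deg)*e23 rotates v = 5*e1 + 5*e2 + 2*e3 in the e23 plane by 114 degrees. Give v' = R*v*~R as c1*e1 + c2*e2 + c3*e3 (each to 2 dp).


Rotor R = cos(57deg) - sin(57deg)*e23
Rotation angle theta = 2 * 57 = 114 degrees in the e23 plane (e2 -> e3).
The component perpendicular to the plane (e1) is invariant: v'_1 = v1 = 5.00
cos(114deg) = -0.4067, sin(114deg) = 0.9135
v'_2 = v2*cos(theta) - v3*sin(theta) = 5*(-0.4067) - 2*0.9135 = -3.86
v'_3 = v2*sin(theta) + v3*cos(theta) = 5*0.9135 + 2*(-0.4067) = 3.75
v' = 5.00*e1 - 3.86*e2 + 3.75*e3


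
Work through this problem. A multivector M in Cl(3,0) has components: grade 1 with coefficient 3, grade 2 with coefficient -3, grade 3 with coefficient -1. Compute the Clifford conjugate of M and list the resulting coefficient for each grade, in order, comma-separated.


Clifford conjugate sign for grade k: (-1)^(k(k+1)/2)
Grade 1: (-1)^(1*2/2) = (-1)^1 = -1, coeff 3 -> -3
Grade 2: (-1)^(2*3/2) = (-1)^3 = -1, coeff -3 -> 3
Grade 3: (-1)^(3*4/2) = (-1)^6 = 1, coeff -1 -> -1
Conjugated coefficients: -3, 3, -1


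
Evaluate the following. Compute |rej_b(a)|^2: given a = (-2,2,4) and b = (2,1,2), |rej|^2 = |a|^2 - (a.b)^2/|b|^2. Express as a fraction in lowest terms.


|a|^2 = (-2)^2 + 2^2 + 4^2 = 24
|b|^2 = 2^2 + 1^2 + 2^2 = 9
a . b = (-2)*2 + 2*1 + 4*2 = 6
(a.b)^2 = 6^2 = 36
|rej|^2 = 24 - 36/9
= (216 - 36)/9
= 180/9
In lowest terms: 20/1


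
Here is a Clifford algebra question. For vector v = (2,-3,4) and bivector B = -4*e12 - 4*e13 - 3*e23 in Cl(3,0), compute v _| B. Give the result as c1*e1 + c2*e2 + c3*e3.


Left contraction v _| B = <vB>_1 (grade-1 part of the geometric product vB).
Using e1_|e12 = e2, e2_|e12 = -e1, e1_|e13 = e3, e3_|e13 = -e1, e2_|e23 = e3, e3_|e23 = -e2:
e1 coeff: -v2*b12 - v3*b13 = -(-3)*(-4) - (4)*(-4) = 4
e2 coeff: v1*b12 - v3*b23 = (2)*(-4) - (4)*(-3) = 4
e3 coeff: v1*b13 + v2*b23 = (2)*(-4) + (-3)*(-3) = 1
v _| B = 4*e1 + 4*e2 + 1*e3


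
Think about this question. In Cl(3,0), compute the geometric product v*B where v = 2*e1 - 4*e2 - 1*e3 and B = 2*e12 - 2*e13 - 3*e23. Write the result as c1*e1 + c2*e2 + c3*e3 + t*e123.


vB has grade-1 (vector) and grade-3 (trivector) parts: vB = (v _| B) + (v ^ B).
Vector part <vB>_1:
  e1: -v2*b12 - v3*b13 = -(-4)*(2) - (-1)*(-2) = 6
  e2: v1*b12 - v3*b23 = (2)*(2) - (-1)*(-3) = 1
  e3: v1*b13 + v2*b23 = (2)*(-2) + (-4)*(-3) = 8
Trivector part <vB>_3:
  e123: v1*b23 - v2*b13 + v3*b12 = (2)*(-3) - (-4)*(-2) + (-1)*(2) = -16
vB = 6*e1 + 1*e2 + 8*e3 - 16*e123


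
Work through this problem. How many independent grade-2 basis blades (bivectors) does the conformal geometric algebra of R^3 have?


The conformal model of R^3 uses Cl(4,1) with m = 3 + 2 = 5 generators.
Number of grade-2 blades = C(m, 2) = C(5, 2)
= 5*4/2 = 10


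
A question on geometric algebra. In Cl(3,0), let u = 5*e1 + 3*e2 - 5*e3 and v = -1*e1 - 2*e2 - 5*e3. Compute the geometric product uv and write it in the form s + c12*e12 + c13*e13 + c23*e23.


In Cl(3,0): e_i^2 = 1, e_ie_j = -e_je_i for i != j.
Scalar part = u . v = 5*(-1) + 3*(-2) + (-5)*(-5)
= -5 + (-6) + 25 = 14
e12 coeff = 5*(-2) - 3*(-1) = -10 - (-3) = -7
e13 coeff = 5*(-5) - (-5)*(-1) = -25 - 5 = -30
e23 coeff = 3*(-5) - (-5)*(-2) = -15 - 10 = -25
uv = 14 - 7*e12 - 30*e13 - 25*e23


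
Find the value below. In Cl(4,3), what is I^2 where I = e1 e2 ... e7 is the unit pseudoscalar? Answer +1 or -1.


The pseudoscalar I = e1...e_n (product of all n generators) of Cl(p,q) satisfies I^2 = (-1)^(q + n(n-1)/2).
p = 4, q = 3, n = p + q = 7
n(n-1)/2 = 7 * 6 / 2 = 21
Exponent = q + n(n-1)/2 = 3 + 21 = 24
I^2 = (-1)^24 = +1


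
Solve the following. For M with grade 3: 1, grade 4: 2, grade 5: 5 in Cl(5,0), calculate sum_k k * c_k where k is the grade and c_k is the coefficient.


Grade-weighted sum = sum of grade_k * coefficient_k
3*1 = 3
4*2 = 8
5*5 = 25
Total = 3 + 8 + 25 = 36


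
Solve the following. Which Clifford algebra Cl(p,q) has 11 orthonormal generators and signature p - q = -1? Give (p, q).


We need p + q = 11 and p - q = -1.
Adding: 2p = 11 + (-1) = 10, so p = 5.
Then q = 11 - 5 = 6.
(p, q) = (5, 6)


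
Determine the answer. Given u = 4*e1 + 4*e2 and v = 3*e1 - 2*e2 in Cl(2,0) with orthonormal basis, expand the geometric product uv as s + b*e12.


Expand: (4*e1 + 4*e2)(3*e1 - 2*e2)
= 4*3*e1e1 + 4*(-2)*e1e2 + 4*3*e2e1 + 4*(-2)*e2e2
Using e1^2 = e2^2 = 1, e2e1 = -e1e2:
Scalar part s = 4*3 + 4*(-2) = 12 + (-8) = 4
Bivector part b = 4*(-2) - 4*3 = -8 - 12 = -20
uv = 4 - 20*e12


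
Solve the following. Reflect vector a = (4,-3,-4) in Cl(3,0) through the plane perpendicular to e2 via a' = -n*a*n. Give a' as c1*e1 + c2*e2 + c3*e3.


Reflection formula: a' = -n*a*n, with n = e2 (unit vector, n^2 = 1).
For reflection through hyperplane perp to e2:
The component along e2 flips sign, others stay.
a = (4, -3, -4)
a' = (4, 3, -4)
a' = 4*e1 + 3*e2 - 4*e3


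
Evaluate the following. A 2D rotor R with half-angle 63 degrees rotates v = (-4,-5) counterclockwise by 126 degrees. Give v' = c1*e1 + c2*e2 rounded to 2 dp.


Rotor R = cos(63deg) - sin(63deg)*e12
Rotation angle theta = 2 * 63 = 126 degrees
v' = R*v*~R rotates v by theta.
cos(126deg) = -0.5878, sin(126deg) = 0.8090
v'_1 = -4*cos(126deg) - (-5)*sin(126deg)
= -4*(-0.5878) - (-5)*0.8090
= 6.40
v'_2 = -4*sin(126deg) + (-5)*cos(126deg)
= -4*0.8090 + (-5)*(-0.5878)
= -0.30
v' = 6.40*e1 - 0.30*e2


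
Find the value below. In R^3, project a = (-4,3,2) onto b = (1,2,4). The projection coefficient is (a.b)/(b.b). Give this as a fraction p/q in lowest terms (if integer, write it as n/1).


Projection coefficient = (a . b) / (b . b)
a . b = (-4)*1 + 3*2 + 2*4
= -4 + 6 + 8 = 10
b . b = 1^2 + 2^2 + 4^2
= 1 + 4 + 16 = 21
Coefficient = 10/21
In lowest terms: 10/21


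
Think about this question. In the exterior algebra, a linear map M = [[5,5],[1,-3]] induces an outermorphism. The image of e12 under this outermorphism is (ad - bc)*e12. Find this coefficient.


The outermorphism of a linear map f sends e1^e2 to f(e1)^f(e2).
f(e1) = 5*e1 + 1*e2
f(e2) = 5*e1 - 3*e2
f(e1) ^ f(e2) = (5*e1 + 1*e2) ^ (5*e1 - 3*e2)
= 5*(-3)*e12 + 1*5*e21
= (-15 - 5)*e12
= -20*e12
Coefficient = -20


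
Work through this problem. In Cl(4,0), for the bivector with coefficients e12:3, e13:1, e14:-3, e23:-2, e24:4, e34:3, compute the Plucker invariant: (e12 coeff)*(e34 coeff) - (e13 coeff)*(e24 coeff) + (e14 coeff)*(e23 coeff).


Plucker relation: af - be + cd
a*f = 3*3 = 9
b*e = 1*4 = 4
c*d = (-3)*(-2) = 6
af - be + cd = 9 - 4 + 6
= 11


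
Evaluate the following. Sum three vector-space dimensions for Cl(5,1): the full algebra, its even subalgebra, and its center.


n = 5 + 1 = 6
Total dim = 2^6 = 64
Even subalgebra dim = 2^5 = 32
n is even, so center dim = 1
Sum = 64 + 32 + 1 = 97


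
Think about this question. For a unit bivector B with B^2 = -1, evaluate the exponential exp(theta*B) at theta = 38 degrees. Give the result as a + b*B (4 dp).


For a unit bivector B with B^2 = -1, the exponential series gives
e^(theta*B) = cos(theta) + sin(theta)*B (the GA analogue of Euler's formula).
theta = 38 degrees = 0.663225 rad
cos(38 deg) = 0.7880
sin(38 deg) = 0.6157
exp(theta*B) = 0.7880 + 0.6157*B


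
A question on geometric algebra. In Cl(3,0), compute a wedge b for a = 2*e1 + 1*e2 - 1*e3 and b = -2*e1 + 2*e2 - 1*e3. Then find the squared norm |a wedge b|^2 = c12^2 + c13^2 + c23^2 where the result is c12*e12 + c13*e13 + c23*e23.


a wedge b = (a1*b2 - a2*b1)*e12 + (a1*b3 - a3*b1)*e13 + (a2*b3 - a3*b2)*e23
e12 coeff: 2*2 - 1*(-2) = 4 - (-2) = 6
e13 coeff: 2*(-1) - (-1)*(-2) = -2 - 2 = -4
e23 coeff: 1*(-1) - (-1)*2 = -1 - (-2) = 1
|a wedge b|^2 = 6^2 + (-4)^2 + 1^2
= 36 + 16 + 1
= 53


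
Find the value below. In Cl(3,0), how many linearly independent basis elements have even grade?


Even subalgebra dimension = 2^(n-1)
n = 3 + 0 = 3
2^(3 - 1) = 2^2 = 4
Verification: sum of C(3,k) for even k = 1 + 3 = 4
Result = 4


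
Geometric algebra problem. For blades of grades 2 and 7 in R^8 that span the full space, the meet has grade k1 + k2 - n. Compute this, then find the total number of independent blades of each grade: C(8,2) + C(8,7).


Meet grade = grade(A) + grade(B) - n
= 2 + 7 - 8 = 1
C(8,2) = 28
C(8,7) = 8
dim_A + dim_B = 28 + 8 = 36


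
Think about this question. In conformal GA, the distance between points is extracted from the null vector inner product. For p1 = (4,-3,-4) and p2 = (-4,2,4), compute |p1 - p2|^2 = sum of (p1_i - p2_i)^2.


p1 - p2 = (8, -5, -8)
|p1 - p2|^2 = 8^2 + (-5)^2 + (-8)^2
= 64 + 25 + 64
= 153


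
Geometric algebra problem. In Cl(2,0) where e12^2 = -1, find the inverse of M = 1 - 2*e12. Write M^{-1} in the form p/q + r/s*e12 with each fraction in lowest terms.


M = 1 - 2*e12, where e12^2 = -1.
Since M commutes with its reverse ~M = a - b*e12, M * ~M = a^2 - b^2*e12^2 = a^2 + b^2.
So M^{-1} = ~M / (a^2 + b^2) = (a - b*e12)/(a^2 + b^2).
a^2 + b^2 = 1 + 4 = 5
Scalar part = 1/5 = 1/5
Bivector coeff = 2/5 = 2/5
M^{-1} = 1/5 + 2/5*e12


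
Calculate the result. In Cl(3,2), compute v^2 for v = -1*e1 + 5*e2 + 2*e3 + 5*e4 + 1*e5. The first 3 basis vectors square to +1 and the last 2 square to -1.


v^2 = sum of c_i^2 * e_i^2
Positive signature terms (e_i^2 = +1): (-1)^2 + 5^2 + 2^2 = 30
Negative signature terms (e_j^2 = -1): 5^2 + 1^2 = 26
v^2 = 30 - 26 = 4


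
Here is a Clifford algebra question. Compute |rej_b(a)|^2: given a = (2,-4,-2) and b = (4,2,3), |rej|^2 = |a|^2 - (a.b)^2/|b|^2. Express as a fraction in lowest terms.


|a|^2 = 2^2 + (-4)^2 + (-2)^2 = 24
|b|^2 = 4^2 + 2^2 + 3^2 = 29
a . b = 2*4 + (-4)*2 + (-2)*3 = -6
(a.b)^2 = (-6)^2 = 36
|rej|^2 = 24 - 36/29
= (696 - 36)/29
= 660/29
In lowest terms: 660/29


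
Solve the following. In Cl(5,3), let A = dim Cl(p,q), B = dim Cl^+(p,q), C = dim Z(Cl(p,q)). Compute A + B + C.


n = 5 + 3 = 8
Total dim = 2^8 = 256
Even subalgebra dim = 2^7 = 128
n is even, so center dim = 1
Sum = 256 + 128 + 1 = 385


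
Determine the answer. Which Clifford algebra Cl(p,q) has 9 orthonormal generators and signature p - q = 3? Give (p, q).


We need p + q = 9 and p - q = 3.
Adding: 2p = 9 + 3 = 12, so p = 6.
Then q = 9 - 6 = 3.
(p, q) = (6, 3)


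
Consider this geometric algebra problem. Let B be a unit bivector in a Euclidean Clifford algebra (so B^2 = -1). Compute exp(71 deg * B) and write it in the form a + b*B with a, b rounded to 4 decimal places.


For a unit bivector B with B^2 = -1, the exponential series gives
e^(theta*B) = cos(theta) + sin(theta)*B (the GA analogue of Euler's formula).
theta = 71 degrees = 1.239184 rad
cos(71 deg) = 0.3256
sin(71 deg) = 0.9455
exp(theta*B) = 0.3256 + 0.9455*B


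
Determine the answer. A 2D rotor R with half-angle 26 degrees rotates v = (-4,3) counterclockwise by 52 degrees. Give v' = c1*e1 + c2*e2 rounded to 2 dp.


Rotor R = cos(26deg) - sin(26deg)*e12
Rotation angle theta = 2 * 26 = 52 degrees
v' = R*v*~R rotates v by theta.
cos(52deg) = 0.6157, sin(52deg) = 0.7880
v'_1 = -4*cos(52deg) - 3*sin(52deg)
= -4*0.6157 - 3*0.7880
= -4.83
v'_2 = -4*sin(52deg) + 3*cos(52deg)
= -4*0.7880 + 3*0.6157
= -1.31
v' = -4.83*e1 - 1.31*e2


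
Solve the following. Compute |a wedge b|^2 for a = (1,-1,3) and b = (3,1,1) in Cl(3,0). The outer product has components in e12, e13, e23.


a wedge b = (a1*b2 - a2*b1)*e12 + (a1*b3 - a3*b1)*e13 + (a2*b3 - a3*b2)*e23
e12 coeff: 1*1 - (-1)*3 = 1 - (-3) = 4
e13 coeff: 1*1 - 3*3 = 1 - 9 = -8
e23 coeff: (-1)*1 - 3*1 = -1 - 3 = -4
|a wedge b|^2 = 4^2 + (-8)^2 + (-4)^2
= 16 + 64 + 16
= 96


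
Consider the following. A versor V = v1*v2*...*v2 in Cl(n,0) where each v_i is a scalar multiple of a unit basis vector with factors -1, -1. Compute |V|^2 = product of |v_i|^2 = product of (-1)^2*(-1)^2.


Each vector v_i has |v_i|^2 = s_i^2
Squared scales: (-1)^2 = 1, (-1)^2 = 1
|V|^2 = 1 * 1
= 1


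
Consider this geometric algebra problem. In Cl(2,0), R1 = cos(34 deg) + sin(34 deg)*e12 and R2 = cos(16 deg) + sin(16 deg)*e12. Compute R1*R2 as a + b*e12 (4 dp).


Same-plane rotors commute and their half-angles add:
R1*R2 = cos(a1 + a2) + sin(a1 + a2)*e12.
a1 + a2 = 34 + 16 = 50 deg
cos(50 deg) = 0.6428
sin(50 deg) = 0.7660
R1*R2 = 0.6428 + 0.7660*e12


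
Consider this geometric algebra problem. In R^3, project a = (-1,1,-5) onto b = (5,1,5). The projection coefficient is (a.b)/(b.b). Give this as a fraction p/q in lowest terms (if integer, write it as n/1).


Projection coefficient = (a . b) / (b . b)
a . b = (-1)*5 + 1*1 + (-5)*5
= -5 + 1 + (-25) = -29
b . b = 5^2 + 1^2 + 5^2
= 25 + 1 + 25 = 51
Coefficient = -29/51
In lowest terms: -29/51


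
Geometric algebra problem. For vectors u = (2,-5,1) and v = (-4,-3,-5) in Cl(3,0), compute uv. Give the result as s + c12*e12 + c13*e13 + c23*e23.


In Cl(3,0): e_i^2 = 1, e_ie_j = -e_je_i for i != j.
Scalar part = u . v = 2*(-4) + (-5)*(-3) + 1*(-5)
= -8 + 15 + (-5) = 2
e12 coeff = 2*(-3) - (-5)*(-4) = -6 - 20 = -26
e13 coeff = 2*(-5) - 1*(-4) = -10 - (-4) = -6
e23 coeff = (-5)*(-5) - 1*(-3) = 25 - (-3) = 28
uv = 2 - 26*e12 - 6*e13 + 28*e23


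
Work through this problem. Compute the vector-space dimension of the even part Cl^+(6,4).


Even subalgebra dimension = 2^(n-1)
n = 6 + 4 = 10
2^(10 - 1) = 2^9 = 512
Verification: sum of C(10,k) for even k = 1 + 45 + 210 + 210 + 45 + 1 = 512
Result = 512


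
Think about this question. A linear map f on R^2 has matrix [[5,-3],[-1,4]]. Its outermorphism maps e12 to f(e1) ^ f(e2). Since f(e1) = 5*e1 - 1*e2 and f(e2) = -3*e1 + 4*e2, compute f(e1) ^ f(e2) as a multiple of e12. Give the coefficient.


The outermorphism of a linear map f sends e1^e2 to f(e1)^f(e2).
f(e1) = 5*e1 - 1*e2
f(e2) = -3*e1 + 4*e2
f(e1) ^ f(e2) = (5*e1 - 1*e2) ^ (-3*e1 + 4*e2)
= 5*4*e12 + (-1)*(-3)*e21
= (20 - 3)*e12
= 17*e12
Coefficient = 17


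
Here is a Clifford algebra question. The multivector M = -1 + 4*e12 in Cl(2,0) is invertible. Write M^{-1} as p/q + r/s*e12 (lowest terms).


M = -1 + 4*e12, where e12^2 = -1.
Since M commutes with its reverse ~M = a - b*e12, M * ~M = a^2 - b^2*e12^2 = a^2 + b^2.
So M^{-1} = ~M / (a^2 + b^2) = (a - b*e12)/(a^2 + b^2).
a^2 + b^2 = 1 + 16 = 17
Scalar part = -1/17 = -1/17
Bivector coeff = -4/17 = -4/17
M^{-1} = -1/17 - 4/17*e12


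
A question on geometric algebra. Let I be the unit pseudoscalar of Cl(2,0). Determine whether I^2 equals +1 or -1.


The pseudoscalar I = e1...e_n (product of all n generators) of Cl(p,q) satisfies I^2 = (-1)^(q + n(n-1)/2).
p = 2, q = 0, n = p + q = 2
n(n-1)/2 = 2 * 1 / 2 = 1
Exponent = q + n(n-1)/2 = 0 + 1 = 1
I^2 = (-1)^1 = -1


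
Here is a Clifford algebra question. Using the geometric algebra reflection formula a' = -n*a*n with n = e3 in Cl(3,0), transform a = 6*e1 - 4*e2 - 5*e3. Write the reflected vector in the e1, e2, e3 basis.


Reflection formula: a' = -n*a*n, with n = e3 (unit vector, n^2 = 1).
For reflection through hyperplane perp to e3:
The component along e3 flips sign, others stay.
a = (6, -4, -5)
a' = (6, -4, 5)
a' = 6*e1 - 4*e2 + 5*e3


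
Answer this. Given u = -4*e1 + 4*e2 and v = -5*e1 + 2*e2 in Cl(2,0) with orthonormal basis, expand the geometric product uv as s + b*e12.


Expand: (-4*e1 + 4*e2)(-5*e1 + 2*e2)
= (-4)*(-5)*e1e1 + (-4)*2*e1e2 + 4*(-5)*e2e1 + 4*2*e2e2
Using e1^2 = e2^2 = 1, e2e1 = -e1e2:
Scalar part s = (-4)*(-5) + 4*2 = 20 + 8 = 28
Bivector part b = (-4)*2 - 4*(-5) = -8 - (-20) = 12
uv = 28 + 12*e12


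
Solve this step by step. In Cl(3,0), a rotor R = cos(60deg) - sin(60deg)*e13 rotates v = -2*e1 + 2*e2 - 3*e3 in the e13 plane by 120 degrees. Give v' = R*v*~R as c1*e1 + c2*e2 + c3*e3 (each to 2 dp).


Rotor R = cos(60deg) - sin(60deg)*e13
Rotation angle theta = 2 * 60 = 120 degrees in the e13 plane (e1 -> e3).
The component perpendicular to the plane (e2) is invariant: v'_2 = v2 = 2.00
cos(120deg) = -0.5000, sin(120deg) = 0.8660
v'_1 = v1*cos(theta) - v3*sin(theta) = -2*(-0.5000) - (-3)*0.8660 = 3.60
v'_3 = v1*sin(theta) + v3*cos(theta) = -2*0.8660 + (-3)*(-0.5000) = -0.23
v' = 3.60*e1 + 2.00*e2 - 0.23*e3


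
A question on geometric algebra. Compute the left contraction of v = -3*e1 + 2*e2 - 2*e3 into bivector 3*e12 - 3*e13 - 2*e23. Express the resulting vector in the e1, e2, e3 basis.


Left contraction v _| B = <vB>_1 (grade-1 part of the geometric product vB).
Using e1_|e12 = e2, e2_|e12 = -e1, e1_|e13 = e3, e3_|e13 = -e1, e2_|e23 = e3, e3_|e23 = -e2:
e1 coeff: -v2*b12 - v3*b13 = -(2)*(3) - (-2)*(-3) = -12
e2 coeff: v1*b12 - v3*b23 = (-3)*(3) - (-2)*(-2) = -13
e3 coeff: v1*b13 + v2*b23 = (-3)*(-3) + (2)*(-2) = 5
v _| B = -12*e1 - 13*e2 + 5*e3


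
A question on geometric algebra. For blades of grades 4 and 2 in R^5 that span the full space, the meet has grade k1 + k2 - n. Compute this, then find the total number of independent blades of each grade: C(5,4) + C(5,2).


Meet grade = grade(A) + grade(B) - n
= 4 + 2 - 5 = 1
C(5,4) = 5
C(5,2) = 10
dim_A + dim_B = 5 + 10 = 15


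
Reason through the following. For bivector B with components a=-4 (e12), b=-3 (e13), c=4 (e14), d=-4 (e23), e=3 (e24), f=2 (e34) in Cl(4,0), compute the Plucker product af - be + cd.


Plucker relation: af - be + cd
a*f = (-4)*2 = -8
b*e = (-3)*3 = -9
c*d = 4*(-4) = -16
af - be + cd = -8 - (-9) + (-16)
= -15


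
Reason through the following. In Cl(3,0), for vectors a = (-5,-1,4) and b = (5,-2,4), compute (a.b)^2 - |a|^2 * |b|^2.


a . b = (-5)*5 + (-1)*(-2) + 4*4
= -25 + 2 + 16 = -7
|a|^2 = (-5)^2 + (-1)^2 + 4^2 = 42
|b|^2 = 5^2 + (-2)^2 + 4^2 = 45
(a.b)^2 = (-7)^2 = 49
|a|^2 * |b|^2 = 42 * 45 = 1890
Result = 49 - 1890 = -1841


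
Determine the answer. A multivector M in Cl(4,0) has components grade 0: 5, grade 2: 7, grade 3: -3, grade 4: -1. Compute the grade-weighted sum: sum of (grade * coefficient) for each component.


Grade-weighted sum = sum of grade_k * coefficient_k
0*5 = 0
2*7 = 14
3*(-3) = -9
4*(-1) = -4
Total = 0 + 14 + (-9) + (-4) = 1


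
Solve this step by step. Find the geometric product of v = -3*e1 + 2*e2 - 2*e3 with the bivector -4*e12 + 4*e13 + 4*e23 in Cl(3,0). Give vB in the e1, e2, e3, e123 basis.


vB has grade-1 (vector) and grade-3 (trivector) parts: vB = (v _| B) + (v ^ B).
Vector part <vB>_1:
  e1: -v2*b12 - v3*b13 = -(2)*(-4) - (-2)*(4) = 16
  e2: v1*b12 - v3*b23 = (-3)*(-4) - (-2)*(4) = 20
  e3: v1*b13 + v2*b23 = (-3)*(4) + (2)*(4) = -4
Trivector part <vB>_3:
  e123: v1*b23 - v2*b13 + v3*b12 = (-3)*(4) - (2)*(4) + (-2)*(-4) = -12
vB = 16*e1 + 20*e2 - 4*e3 - 12*e123


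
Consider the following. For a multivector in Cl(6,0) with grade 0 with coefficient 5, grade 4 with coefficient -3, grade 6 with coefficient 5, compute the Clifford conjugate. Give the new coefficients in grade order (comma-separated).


Clifford conjugate sign for grade k: (-1)^(k(k+1)/2)
Grade 0: (-1)^(0*1/2) = (-1)^0 = 1, coeff 5 -> 5
Grade 4: (-1)^(4*5/2) = (-1)^10 = 1, coeff -3 -> -3
Grade 6: (-1)^(6*7/2) = (-1)^21 = -1, coeff 5 -> -5
Conjugated coefficients: 5, -3, -5


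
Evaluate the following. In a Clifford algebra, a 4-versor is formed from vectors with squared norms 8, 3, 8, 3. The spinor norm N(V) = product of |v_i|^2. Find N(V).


Spinor norm N(V) = |v1|^2 * |v2|^2 * ... * |v4|^2
= 8 * 3 * 8 * 3
Running product: 8, 24, 192, 576
N(V) = 576


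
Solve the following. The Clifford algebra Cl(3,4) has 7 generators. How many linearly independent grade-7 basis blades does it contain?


Number of grade-k basis blades in Cl(p,q) with n = p + q is C(n, k).
n = 3 + 4 = 7
C(7, 7) = 7! / (7! * 0!)
= 5040 / (5040 * 1)
= 1


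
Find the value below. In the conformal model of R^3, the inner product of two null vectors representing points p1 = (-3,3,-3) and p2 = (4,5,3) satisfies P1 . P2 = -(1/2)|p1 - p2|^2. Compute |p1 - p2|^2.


p1 - p2 = (-7, -2, -6)
|p1 - p2|^2 = (-7)^2 + (-2)^2 + (-6)^2
= 49 + 4 + 36
= 89


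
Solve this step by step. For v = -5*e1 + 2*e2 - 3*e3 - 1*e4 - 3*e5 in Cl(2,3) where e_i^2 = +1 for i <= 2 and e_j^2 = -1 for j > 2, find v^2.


v^2 = sum of c_i^2 * e_i^2
Positive signature terms (e_i^2 = +1): (-5)^2 + 2^2 = 29
Negative signature terms (e_j^2 = -1): (-3)^2 + (-1)^2 + (-3)^2 = 19
v^2 = 29 - 19 = 10


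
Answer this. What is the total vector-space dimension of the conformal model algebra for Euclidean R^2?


The conformal model of R^2 uses Cl(3,1): the 2 Euclidean generators plus two extra orthogonal generators e+ (e+^2 = +1) and e- (e-^2 = -1), from which the null vectors e0, einf are built.
Number of generators m = 2 + 2 = 4.
dim Cl(p,q) = 2^m = 2^4 = 16


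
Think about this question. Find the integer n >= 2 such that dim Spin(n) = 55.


dim Spin(n) = dim so(n) = n(n-1)/2.
Solve n(n-1)/2 = 55, i.e. n^2 - n - 110 = 0.
Discriminant = 1 + 8*55 = 441
n = (1 + sqrt(441))/2 = (1 + 21)/2 = 11


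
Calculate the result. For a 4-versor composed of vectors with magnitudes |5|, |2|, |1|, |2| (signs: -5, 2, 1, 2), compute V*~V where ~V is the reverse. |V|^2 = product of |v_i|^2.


Each vector v_i has |v_i|^2 = s_i^2
Squared scales: (-5)^2 = 25, 2^2 = 4, 1^2 = 1, 2^2 = 4
|V|^2 = 25 * 4 * 1 * 4
= 400


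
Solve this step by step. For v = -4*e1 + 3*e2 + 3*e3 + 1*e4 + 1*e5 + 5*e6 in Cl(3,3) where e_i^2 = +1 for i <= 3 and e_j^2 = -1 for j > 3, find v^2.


v^2 = sum of c_i^2 * e_i^2
Positive signature terms (e_i^2 = +1): (-4)^2 + 3^2 + 3^2 = 34
Negative signature terms (e_j^2 = -1): 1^2 + 1^2 + 5^2 = 27
v^2 = 34 - 27 = 7


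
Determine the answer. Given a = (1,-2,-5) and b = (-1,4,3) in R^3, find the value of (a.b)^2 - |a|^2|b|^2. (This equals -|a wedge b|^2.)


a . b = 1*(-1) + (-2)*4 + (-5)*3
= -1 + (-8) + (-15) = -24
|a|^2 = 1^2 + (-2)^2 + (-5)^2 = 30
|b|^2 = (-1)^2 + 4^2 + 3^2 = 26
(a.b)^2 = (-24)^2 = 576
|a|^2 * |b|^2 = 30 * 26 = 780
Result = 576 - 780 = -204


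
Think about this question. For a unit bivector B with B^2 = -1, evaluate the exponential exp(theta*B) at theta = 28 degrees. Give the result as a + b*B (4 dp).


For a unit bivector B with B^2 = -1, the exponential series gives
e^(theta*B) = cos(theta) + sin(theta)*B (the GA analogue of Euler's formula).
theta = 28 degrees = 0.488692 rad
cos(28 deg) = 0.8829
sin(28 deg) = 0.4695
exp(theta*B) = 0.8829 + 0.4695*B


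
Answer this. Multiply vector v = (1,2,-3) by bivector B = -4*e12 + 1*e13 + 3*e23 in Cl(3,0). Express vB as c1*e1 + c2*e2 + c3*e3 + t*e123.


vB has grade-1 (vector) and grade-3 (trivector) parts: vB = (v _| B) + (v ^ B).
Vector part <vB>_1:
  e1: -v2*b12 - v3*b13 = -(2)*(-4) - (-3)*(1) = 11
  e2: v1*b12 - v3*b23 = (1)*(-4) - (-3)*(3) = 5
  e3: v1*b13 + v2*b23 = (1)*(1) + (2)*(3) = 7
Trivector part <vB>_3:
  e123: v1*b23 - v2*b13 + v3*b12 = (1)*(3) - (2)*(1) + (-3)*(-4) = 13
vB = 11*e1 + 5*e2 + 7*e3 + 13*e123


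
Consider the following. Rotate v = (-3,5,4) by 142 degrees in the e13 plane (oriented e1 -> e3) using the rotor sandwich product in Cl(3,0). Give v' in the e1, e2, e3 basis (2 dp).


Rotor R = cos(71deg) - sin(71deg)*e13
Rotation angle theta = 2 * 71 = 142 degrees in the e13 plane (e1 -> e3).
The component perpendicular to the plane (e2) is invariant: v'_2 = v2 = 5.00
cos(142deg) = -0.7880, sin(142deg) = 0.6157
v'_1 = v1*cos(theta) - v3*sin(theta) = -3*(-0.7880) - 4*0.6157 = -0.10
v'_3 = v1*sin(theta) + v3*cos(theta) = -3*0.6157 + 4*(-0.7880) = -5.00
v' = -0.10*e1 + 5.00*e2 - 5.00*e3


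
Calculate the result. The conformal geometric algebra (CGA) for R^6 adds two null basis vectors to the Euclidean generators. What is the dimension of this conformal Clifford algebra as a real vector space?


The conformal model of R^6 uses Cl(7,1): the 6 Euclidean generators plus two extra orthogonal generators e+ (e+^2 = +1) and e- (e-^2 = -1), from which the null vectors e0, einf are built.
Number of generators m = 6 + 2 = 8.
dim Cl(p,q) = 2^m = 2^8 = 256


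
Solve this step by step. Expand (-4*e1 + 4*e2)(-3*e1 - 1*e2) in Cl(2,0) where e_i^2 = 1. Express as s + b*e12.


Expand: (-4*e1 + 4*e2)(-3*e1 - 1*e2)
= (-4)*(-3)*e1e1 + (-4)*(-1)*e1e2 + 4*(-3)*e2e1 + 4*(-1)*e2e2
Using e1^2 = e2^2 = 1, e2e1 = -e1e2:
Scalar part s = (-4)*(-3) + 4*(-1) = 12 + (-4) = 8
Bivector part b = (-4)*(-1) - 4*(-3) = 4 - (-12) = 16
uv = 8 + 16*e12


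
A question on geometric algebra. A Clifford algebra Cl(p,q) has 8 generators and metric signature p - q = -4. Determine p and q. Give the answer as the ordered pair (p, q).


We need p + q = 8 and p - q = -4.
Adding: 2p = 8 + (-4) = 4, so p = 2.
Then q = 8 - 2 = 6.
(p, q) = (2, 6)


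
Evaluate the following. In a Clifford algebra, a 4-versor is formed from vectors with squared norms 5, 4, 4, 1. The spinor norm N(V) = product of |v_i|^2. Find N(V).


Spinor norm N(V) = |v1|^2 * |v2|^2 * ... * |v4|^2
= 5 * 4 * 4 * 1
Running product: 5, 20, 80, 80
N(V) = 80


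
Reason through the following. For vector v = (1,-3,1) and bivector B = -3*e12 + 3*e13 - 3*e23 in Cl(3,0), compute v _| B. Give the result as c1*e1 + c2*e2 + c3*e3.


Left contraction v _| B = <vB>_1 (grade-1 part of the geometric product vB).
Using e1_|e12 = e2, e2_|e12 = -e1, e1_|e13 = e3, e3_|e13 = -e1, e2_|e23 = e3, e3_|e23 = -e2:
e1 coeff: -v2*b12 - v3*b13 = -(-3)*(-3) - (1)*(3) = -12
e2 coeff: v1*b12 - v3*b23 = (1)*(-3) - (1)*(-3) = 0
e3 coeff: v1*b13 + v2*b23 = (1)*(3) + (-3)*(-3) = 12
v _| B = -12*e1 + 0*e2 + 12*e3


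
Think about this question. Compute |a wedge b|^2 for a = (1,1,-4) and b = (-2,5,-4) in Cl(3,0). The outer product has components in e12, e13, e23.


a wedge b = (a1*b2 - a2*b1)*e12 + (a1*b3 - a3*b1)*e13 + (a2*b3 - a3*b2)*e23
e12 coeff: 1*5 - 1*(-2) = 5 - (-2) = 7
e13 coeff: 1*(-4) - (-4)*(-2) = -4 - 8 = -12
e23 coeff: 1*(-4) - (-4)*5 = -4 - (-20) = 16
|a wedge b|^2 = 7^2 + (-12)^2 + 16^2
= 49 + 144 + 256
= 449


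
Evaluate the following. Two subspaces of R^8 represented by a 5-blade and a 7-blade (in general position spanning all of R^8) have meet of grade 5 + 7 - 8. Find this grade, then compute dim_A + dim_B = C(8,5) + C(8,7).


Meet grade = grade(A) + grade(B) - n
= 5 + 7 - 8 = 4
C(8,5) = 56
C(8,7) = 8
dim_A + dim_B = 56 + 8 = 64


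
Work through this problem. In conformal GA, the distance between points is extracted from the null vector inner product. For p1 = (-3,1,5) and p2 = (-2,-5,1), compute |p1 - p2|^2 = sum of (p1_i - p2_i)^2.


p1 - p2 = (-1, 6, 4)
|p1 - p2|^2 = (-1)^2 + 6^2 + 4^2
= 1 + 36 + 16
= 53


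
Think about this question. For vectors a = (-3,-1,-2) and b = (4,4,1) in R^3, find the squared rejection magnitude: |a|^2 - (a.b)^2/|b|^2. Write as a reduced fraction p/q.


|a|^2 = (-3)^2 + (-1)^2 + (-2)^2 = 14
|b|^2 = 4^2 + 4^2 + 1^2 = 33
a . b = (-3)*4 + (-1)*4 + (-2)*1 = -18
(a.b)^2 = (-18)^2 = 324
|rej|^2 = 14 - 324/33
= (462 - 324)/33
= 138/33
In lowest terms: 46/11


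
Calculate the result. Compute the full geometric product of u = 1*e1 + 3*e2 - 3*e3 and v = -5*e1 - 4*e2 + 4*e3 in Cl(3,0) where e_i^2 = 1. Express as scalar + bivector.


In Cl(3,0): e_i^2 = 1, e_ie_j = -e_je_i for i != j.
Scalar part = u . v = 1*(-5) + 3*(-4) + (-3)*4
= -5 + (-12) + (-12) = -29
e12 coeff = 1*(-4) - 3*(-5) = -4 - (-15) = 11
e13 coeff = 1*4 - (-3)*(-5) = 4 - 15 = -11
e23 coeff = 3*4 - (-3)*(-4) = 12 - 12 = 0
uv = -29 + 11*e12 - 11*e13 + 0*e23


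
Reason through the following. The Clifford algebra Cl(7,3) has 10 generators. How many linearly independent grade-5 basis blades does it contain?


Number of grade-k basis blades in Cl(p,q) with n = p + q is C(n, k).
n = 7 + 3 = 10
C(10, 5) = 10! / (5! * 5!)
= 3628800 / (120 * 120)
= 252


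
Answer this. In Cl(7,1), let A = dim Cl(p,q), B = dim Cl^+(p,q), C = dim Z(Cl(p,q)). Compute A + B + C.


n = 7 + 1 = 8
Total dim = 2^8 = 256
Even subalgebra dim = 2^7 = 128
n is even, so center dim = 1
Sum = 256 + 128 + 1 = 385


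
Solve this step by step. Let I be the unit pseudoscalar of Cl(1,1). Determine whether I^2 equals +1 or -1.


The pseudoscalar I = e1...e_n (product of all n generators) of Cl(p,q) satisfies I^2 = (-1)^(q + n(n-1)/2).
p = 1, q = 1, n = p + q = 2
n(n-1)/2 = 2 * 1 / 2 = 1
Exponent = q + n(n-1)/2 = 1 + 1 = 2
I^2 = (-1)^2 = +1


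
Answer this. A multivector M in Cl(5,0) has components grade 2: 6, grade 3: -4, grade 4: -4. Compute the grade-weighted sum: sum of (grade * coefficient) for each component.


Grade-weighted sum = sum of grade_k * coefficient_k
2*6 = 12
3*(-4) = -12
4*(-4) = -16
Total = 12 + (-12) + (-16) = -16


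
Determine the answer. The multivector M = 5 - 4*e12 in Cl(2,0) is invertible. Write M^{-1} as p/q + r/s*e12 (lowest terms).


M = 5 - 4*e12, where e12^2 = -1.
Since M commutes with its reverse ~M = a - b*e12, M * ~M = a^2 - b^2*e12^2 = a^2 + b^2.
So M^{-1} = ~M / (a^2 + b^2) = (a - b*e12)/(a^2 + b^2).
a^2 + b^2 = 25 + 16 = 41
Scalar part = 5/41 = 5/41
Bivector coeff = 4/41 = 4/41
M^{-1} = 5/41 + 4/41*e12


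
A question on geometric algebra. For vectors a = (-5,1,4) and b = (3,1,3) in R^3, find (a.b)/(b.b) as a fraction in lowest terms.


Projection coefficient = (a . b) / (b . b)
a . b = (-5)*3 + 1*1 + 4*3
= -15 + 1 + 12 = -2
b . b = 3^2 + 1^2 + 3^2
= 9 + 1 + 9 = 19
Coefficient = -2/19
In lowest terms: -2/19


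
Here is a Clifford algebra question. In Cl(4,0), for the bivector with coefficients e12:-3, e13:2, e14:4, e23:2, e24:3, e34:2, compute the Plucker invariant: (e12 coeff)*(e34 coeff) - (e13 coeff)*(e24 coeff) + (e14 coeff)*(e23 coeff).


Plucker relation: af - be + cd
a*f = (-3)*2 = -6
b*e = 2*3 = 6
c*d = 4*2 = 8
af - be + cd = -6 - 6 + 8
= -4


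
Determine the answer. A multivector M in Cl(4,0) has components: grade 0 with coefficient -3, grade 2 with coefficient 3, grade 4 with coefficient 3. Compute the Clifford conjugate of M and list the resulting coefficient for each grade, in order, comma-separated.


Clifford conjugate sign for grade k: (-1)^(k(k+1)/2)
Grade 0: (-1)^(0*1/2) = (-1)^0 = 1, coeff -3 -> -3
Grade 2: (-1)^(2*3/2) = (-1)^3 = -1, coeff 3 -> -3
Grade 4: (-1)^(4*5/2) = (-1)^10 = 1, coeff 3 -> 3
Conjugated coefficients: -3, -3, 3


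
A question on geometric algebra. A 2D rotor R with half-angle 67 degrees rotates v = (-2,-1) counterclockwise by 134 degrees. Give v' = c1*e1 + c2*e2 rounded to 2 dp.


Rotor R = cos(67deg) - sin(67deg)*e12
Rotation angle theta = 2 * 67 = 134 degrees
v' = R*v*~R rotates v by theta.
cos(134deg) = -0.6947, sin(134deg) = 0.7193
v'_1 = -2*cos(134deg) - (-1)*sin(134deg)
= -2*(-0.6947) - (-1)*0.7193
= 2.11
v'_2 = -2*sin(134deg) + (-1)*cos(134deg)
= -2*0.7193 + (-1)*(-0.6947)
= -0.74
v' = 2.11*e1 - 0.74*e2


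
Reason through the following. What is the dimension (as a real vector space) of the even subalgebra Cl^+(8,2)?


Even subalgebra dimension = 2^(n-1)
n = 8 + 2 = 10
2^(10 - 1) = 2^9 = 512
Verification: sum of C(10,k) for even k = 1 + 45 + 210 + 210 + 45 + 1 = 512
Result = 512


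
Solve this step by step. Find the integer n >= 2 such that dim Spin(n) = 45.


dim Spin(n) = dim so(n) = n(n-1)/2.
Solve n(n-1)/2 = 45, i.e. n^2 - n - 90 = 0.
Discriminant = 1 + 8*45 = 361
n = (1 + sqrt(361))/2 = (1 + 19)/2 = 10


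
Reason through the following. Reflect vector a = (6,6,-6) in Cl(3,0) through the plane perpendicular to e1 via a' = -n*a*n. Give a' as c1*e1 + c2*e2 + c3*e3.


Reflection formula: a' = -n*a*n, with n = e1 (unit vector, n^2 = 1).
For reflection through hyperplane perp to e1:
The component along e1 flips sign, others stay.
a = (6, 6, -6)
a' = (-6, 6, -6)
a' = -6*e1 + 6*e2 - 6*e3


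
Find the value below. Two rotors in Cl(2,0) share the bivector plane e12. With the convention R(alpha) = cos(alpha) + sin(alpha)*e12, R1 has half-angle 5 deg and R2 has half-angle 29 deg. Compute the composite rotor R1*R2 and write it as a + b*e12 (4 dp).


Same-plane rotors commute and their half-angles add:
R1*R2 = cos(a1 + a2) + sin(a1 + a2)*e12.
a1 + a2 = 5 + 29 = 34 deg
cos(34 deg) = 0.8290
sin(34 deg) = 0.5592
R1*R2 = 0.8290 + 0.5592*e12


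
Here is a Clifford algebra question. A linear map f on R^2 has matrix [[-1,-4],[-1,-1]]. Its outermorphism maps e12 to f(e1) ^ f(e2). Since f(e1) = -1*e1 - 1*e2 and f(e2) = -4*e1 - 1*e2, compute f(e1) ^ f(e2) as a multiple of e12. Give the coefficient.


The outermorphism of a linear map f sends e1^e2 to f(e1)^f(e2).
f(e1) = -1*e1 - 1*e2
f(e2) = -4*e1 - 1*e2
f(e1) ^ f(e2) = (-1*e1 - 1*e2) ^ (-4*e1 - 1*e2)
= (-1)*(-1)*e12 + (-1)*(-4)*e21
= (1 - 4)*e12
= -3*e12
Coefficient = -3


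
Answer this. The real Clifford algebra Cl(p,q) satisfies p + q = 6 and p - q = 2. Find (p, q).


We need p + q = 6 and p - q = 2.
Adding: 2p = 6 + 2 = 8, so p = 4.
Then q = 6 - 4 = 2.
(p, q) = (4, 2)


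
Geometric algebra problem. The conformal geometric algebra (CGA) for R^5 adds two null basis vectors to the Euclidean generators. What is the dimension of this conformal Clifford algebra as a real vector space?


The conformal model of R^5 uses Cl(6,1): the 5 Euclidean generators plus two extra orthogonal generators e+ (e+^2 = +1) and e- (e-^2 = -1), from which the null vectors e0, einf are built.
Number of generators m = 5 + 2 = 7.
dim Cl(p,q) = 2^m = 2^7 = 128


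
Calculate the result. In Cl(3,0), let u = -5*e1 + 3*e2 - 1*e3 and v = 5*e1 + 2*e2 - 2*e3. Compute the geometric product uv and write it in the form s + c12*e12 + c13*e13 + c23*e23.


In Cl(3,0): e_i^2 = 1, e_ie_j = -e_je_i for i != j.
Scalar part = u . v = (-5)*5 + 3*2 + (-1)*(-2)
= -25 + 6 + 2 = -17
e12 coeff = (-5)*2 - 3*5 = -10 - 15 = -25
e13 coeff = (-5)*(-2) - (-1)*5 = 10 - (-5) = 15
e23 coeff = 3*(-2) - (-1)*2 = -6 - (-2) = -4
uv = -17 - 25*e12 + 15*e13 - 4*e23


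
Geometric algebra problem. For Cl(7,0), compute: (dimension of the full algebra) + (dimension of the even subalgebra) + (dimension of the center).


n = 7 + 0 = 7
Total dim = 2^7 = 128
Even subalgebra dim = 2^6 = 64
n is odd, so center dim = 2
Sum = 128 + 64 + 2 = 194


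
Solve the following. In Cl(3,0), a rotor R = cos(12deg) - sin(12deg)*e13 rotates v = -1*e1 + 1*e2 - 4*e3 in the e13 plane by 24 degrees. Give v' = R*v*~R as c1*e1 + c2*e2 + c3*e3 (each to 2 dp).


Rotor R = cos(12deg) - sin(12deg)*e13
Rotation angle theta = 2 * 12 = 24 degrees in the e13 plane (e1 -> e3).
The component perpendicular to the plane (e2) is invariant: v'_2 = v2 = 1.00
cos(24deg) = 0.9135, sin(24deg) = 0.4067
v'_1 = v1*cos(theta) - v3*sin(theta) = -1*0.9135 - (-4)*0.4067 = 0.71
v'_3 = v1*sin(theta) + v3*cos(theta) = -1*0.4067 + (-4)*0.9135 = -4.06
v' = 0.71*e1 + 1.00*e2 - 4.06*e3


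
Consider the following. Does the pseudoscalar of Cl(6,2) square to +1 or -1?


The pseudoscalar I = e1...e_n (product of all n generators) of Cl(p,q) satisfies I^2 = (-1)^(q + n(n-1)/2).
p = 6, q = 2, n = p + q = 8
n(n-1)/2 = 8 * 7 / 2 = 28
Exponent = q + n(n-1)/2 = 2 + 28 = 30
I^2 = (-1)^30 = +1


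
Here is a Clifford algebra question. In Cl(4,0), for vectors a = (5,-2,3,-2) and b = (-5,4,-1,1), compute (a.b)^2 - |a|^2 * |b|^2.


a . b = 5*(-5) + (-2)*4 + 3*(-1) + (-2)*1
= -25 + (-8) + (-3) + (-2) = -38
|a|^2 = 5^2 + (-2)^2 + 3^2 + (-2)^2 = 42
|b|^2 = (-5)^2 + 4^2 + (-1)^2 + 1^2 = 43
(a.b)^2 = (-38)^2 = 1444
|a|^2 * |b|^2 = 42 * 43 = 1806
Result = 1444 - 1806 = -362


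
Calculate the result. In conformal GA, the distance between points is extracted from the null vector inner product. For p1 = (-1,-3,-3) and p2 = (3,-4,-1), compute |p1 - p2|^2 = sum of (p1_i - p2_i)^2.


p1 - p2 = (-4, 1, -2)
|p1 - p2|^2 = (-4)^2 + 1^2 + (-2)^2
= 16 + 1 + 4
= 21


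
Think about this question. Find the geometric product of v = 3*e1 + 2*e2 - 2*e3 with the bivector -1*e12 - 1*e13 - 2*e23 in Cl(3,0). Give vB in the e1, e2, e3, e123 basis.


vB has grade-1 (vector) and grade-3 (trivector) parts: vB = (v _| B) + (v ^ B).
Vector part <vB>_1:
  e1: -v2*b12 - v3*b13 = -(2)*(-1) - (-2)*(-1) = 0
  e2: v1*b12 - v3*b23 = (3)*(-1) - (-2)*(-2) = -7
  e3: v1*b13 + v2*b23 = (3)*(-1) + (2)*(-2) = -7
Trivector part <vB>_3:
  e123: v1*b23 - v2*b13 + v3*b12 = (3)*(-2) - (2)*(-1) + (-2)*(-1) = -2
vB = 0*e1 - 7*e2 - 7*e3 - 2*e123


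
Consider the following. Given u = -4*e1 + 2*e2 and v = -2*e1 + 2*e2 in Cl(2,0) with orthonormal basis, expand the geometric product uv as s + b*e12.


Expand: (-4*e1 + 2*e2)(-2*e1 + 2*e2)
= (-4)*(-2)*e1e1 + (-4)*2*e1e2 + 2*(-2)*e2e1 + 2*2*e2e2
Using e1^2 = e2^2 = 1, e2e1 = -e1e2:
Scalar part s = (-4)*(-2) + 2*2 = 8 + 4 = 12
Bivector part b = (-4)*2 - 2*(-2) = -8 - (-4) = -4
uv = 12 - 4*e12


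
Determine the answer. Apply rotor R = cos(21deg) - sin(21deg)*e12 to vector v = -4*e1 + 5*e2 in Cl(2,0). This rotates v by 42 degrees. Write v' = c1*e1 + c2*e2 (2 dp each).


Rotor R = cos(21deg) - sin(21deg)*e12
Rotation angle theta = 2 * 21 = 42 degrees
v' = R*v*~R rotates v by theta.
cos(42deg) = 0.7431, sin(42deg) = 0.6691
v'_1 = -4*cos(42deg) - 5*sin(42deg)
= -4*0.7431 - 5*0.6691
= -6.32
v'_2 = -4*sin(42deg) + 5*cos(42deg)
= -4*0.6691 + 5*0.7431
= 1.04
v' = -6.32*e1 + 1.04*e2
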